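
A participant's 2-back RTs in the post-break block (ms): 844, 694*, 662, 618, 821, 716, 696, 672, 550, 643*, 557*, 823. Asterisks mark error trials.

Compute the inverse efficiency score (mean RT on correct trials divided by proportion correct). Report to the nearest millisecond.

948 ms

Correct trials (n=9): 844, 662, 618, 821, 716, 696, 672, 550, 823
Mean correct RT = 6402/9 = 711.3333 ms
Proportion correct = 9/12
IES = 711.3333 / (9/12) = 948.444 ms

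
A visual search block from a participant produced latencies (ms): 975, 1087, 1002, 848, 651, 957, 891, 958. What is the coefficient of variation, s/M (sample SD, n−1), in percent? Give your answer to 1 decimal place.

n = 8, Σ = 7369, M = 921.1250
Σ(x−M)² = 118826.875; s = √(118826.875/7) = 130.2892
CV = 130.2892 / 921.1250 = 0.14145 = 14.145%

14.1%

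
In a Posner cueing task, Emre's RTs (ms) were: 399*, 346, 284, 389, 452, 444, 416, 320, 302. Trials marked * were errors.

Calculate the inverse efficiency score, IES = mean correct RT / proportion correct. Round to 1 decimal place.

Correct trials (n=8): 346, 284, 389, 452, 444, 416, 320, 302
Mean correct RT = 2953/8 = 369.1250 ms
Proportion correct = 8/9
IES = 369.1250 / (8/9) = 415.266 ms

415.3 ms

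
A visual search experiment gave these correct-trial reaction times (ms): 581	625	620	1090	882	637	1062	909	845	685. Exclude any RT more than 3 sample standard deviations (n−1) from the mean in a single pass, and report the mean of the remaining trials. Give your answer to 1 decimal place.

793.6 ms

n = 10, ΣRT = 7936, M = 793.600
Σ(x−M)² = 323744.40; s = √(323744.40/9) = 189.662
Cutoffs: 793.600 ± 3·189.662 → [224.6, 1362.6]
No RTs fall outside the cutoffs; all 10 retained. Mean = 7936/10 = 793.600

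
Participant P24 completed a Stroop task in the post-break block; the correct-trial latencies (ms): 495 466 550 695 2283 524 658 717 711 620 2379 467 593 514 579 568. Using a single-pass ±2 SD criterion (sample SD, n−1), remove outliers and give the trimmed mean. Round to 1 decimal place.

n = 16, ΣRT = 12819, M = 801.188
Σ(x−M)² = 5452362.44; s = √(5452362.44/15) = 602.902
Cutoffs: 801.188 ± 2·602.902 → [-404.6, 2007.0]
Outside: 2283, 2379 → excluded.
Retained (n=14): Σ = 8157, mean = 8157/14 = 582.643

582.6 ms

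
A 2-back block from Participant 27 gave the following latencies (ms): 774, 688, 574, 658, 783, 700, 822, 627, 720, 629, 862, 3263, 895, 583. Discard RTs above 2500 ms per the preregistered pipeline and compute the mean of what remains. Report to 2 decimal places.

716.54 ms

Excluded: 3263
Retained (n=13): Σ = 9315
Mean = 9315/13 = 716.5385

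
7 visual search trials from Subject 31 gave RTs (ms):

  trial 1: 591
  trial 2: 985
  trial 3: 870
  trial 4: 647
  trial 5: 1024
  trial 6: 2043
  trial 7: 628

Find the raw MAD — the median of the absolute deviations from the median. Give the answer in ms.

Sorted: 591, 628, 647, 870, 985, 1024, 2043 → median = 870
|x − 870|: 279, 115, 0, 223, 154, 1173, 242
Sorted deviations: 0, 115, 154, 223, 242, 279, 1173 → MAD = 223

223 ms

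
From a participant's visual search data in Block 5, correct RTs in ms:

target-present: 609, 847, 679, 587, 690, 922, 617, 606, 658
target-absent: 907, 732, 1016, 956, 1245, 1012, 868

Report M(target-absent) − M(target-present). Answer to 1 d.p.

M(target-present) = 6215/9 = 690.556
M(target-absent) = 6736/7 = 962.286
Difference = 962.286 − 690.556 = 271.730 ms

271.7 ms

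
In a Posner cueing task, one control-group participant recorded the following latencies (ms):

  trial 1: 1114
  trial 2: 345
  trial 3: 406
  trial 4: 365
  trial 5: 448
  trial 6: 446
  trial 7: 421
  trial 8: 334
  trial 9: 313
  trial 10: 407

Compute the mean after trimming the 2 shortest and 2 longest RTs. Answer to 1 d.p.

398.3 ms

Sorted: 313, 334, 345, 365, 406, 407, 421, 446, 448, 1114
Drop lowest 2 (313, 334) and highest 2 (448, 1114)
Remaining (n=6): Σ = 2390, mean = 2390/6 = 398.333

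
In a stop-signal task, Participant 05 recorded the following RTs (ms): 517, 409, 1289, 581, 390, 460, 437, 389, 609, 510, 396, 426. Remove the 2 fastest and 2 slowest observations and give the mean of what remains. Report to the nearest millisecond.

467 ms

Sorted: 389, 390, 396, 409, 426, 437, 460, 510, 517, 581, 609, 1289
Drop lowest 2 (389, 390) and highest 2 (609, 1289)
Remaining (n=8): Σ = 3736, mean = 3736/8 = 467.000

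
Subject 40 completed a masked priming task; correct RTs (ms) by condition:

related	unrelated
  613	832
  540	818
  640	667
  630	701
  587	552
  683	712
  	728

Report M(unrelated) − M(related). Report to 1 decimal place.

100.2 ms

M(related) = 3693/6 = 615.500
M(unrelated) = 5010/7 = 715.714
Difference = 715.714 − 615.500 = 100.214 ms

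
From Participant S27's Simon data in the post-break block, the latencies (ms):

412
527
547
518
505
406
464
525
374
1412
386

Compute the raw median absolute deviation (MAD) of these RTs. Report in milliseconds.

42 ms

Sorted: 374, 386, 406, 412, 464, 505, 518, 525, 527, 547, 1412 → median = 505
|x − 505|: 93, 22, 42, 13, 0, 99, 41, 20, 131, 907, 119
Sorted deviations: 0, 13, 20, 22, 41, 42, 93, 99, 119, 131, 907 → MAD = 42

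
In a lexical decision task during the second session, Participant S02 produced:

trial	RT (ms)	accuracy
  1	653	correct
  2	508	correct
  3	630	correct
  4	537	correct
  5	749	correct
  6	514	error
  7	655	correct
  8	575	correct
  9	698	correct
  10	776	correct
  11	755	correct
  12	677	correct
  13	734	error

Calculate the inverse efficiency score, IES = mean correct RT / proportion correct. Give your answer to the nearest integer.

Correct trials (n=11): 653, 508, 630, 537, 749, 655, 575, 698, 776, 755, 677
Mean correct RT = 7213/11 = 655.7273 ms
Proportion correct = 11/13
IES = 655.7273 / (11/13) = 774.950 ms

775 ms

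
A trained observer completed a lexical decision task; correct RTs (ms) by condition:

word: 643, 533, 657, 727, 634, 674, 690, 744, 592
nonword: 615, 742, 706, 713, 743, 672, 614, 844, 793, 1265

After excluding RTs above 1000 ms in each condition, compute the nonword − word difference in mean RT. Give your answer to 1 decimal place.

nonword: exclude 1265
M(word) = 5894/9 = 654.889
M(nonword) = 6442/9 = 715.778
Difference = 715.778 − 654.889 = 60.889 ms

60.9 ms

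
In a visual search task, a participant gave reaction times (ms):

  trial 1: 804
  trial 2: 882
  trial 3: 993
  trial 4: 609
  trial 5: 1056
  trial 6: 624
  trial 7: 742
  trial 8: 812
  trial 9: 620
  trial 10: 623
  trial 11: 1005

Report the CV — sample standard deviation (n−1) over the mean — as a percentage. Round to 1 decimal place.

21.2%

n = 11, Σ = 8770, M = 797.2727
Σ(x−M)² = 286162.182; s = √(286162.182/10) = 169.1633
CV = 169.1633 / 797.2727 = 0.21218 = 21.218%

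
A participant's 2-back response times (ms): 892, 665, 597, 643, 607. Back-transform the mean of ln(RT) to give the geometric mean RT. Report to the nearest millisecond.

ln(RT): 6.7935, 6.4998, 6.3919, 6.4661, 6.4085
Mean ln(RT) = 32.5598/5 = 6.51197
Geometric mean = exp(6.51197) = 673.15 ms

673 ms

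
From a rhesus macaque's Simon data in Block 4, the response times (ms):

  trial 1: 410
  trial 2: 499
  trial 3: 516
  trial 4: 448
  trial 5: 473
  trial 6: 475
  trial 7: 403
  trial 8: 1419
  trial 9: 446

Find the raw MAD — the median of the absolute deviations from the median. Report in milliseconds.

Sorted: 403, 410, 446, 448, 473, 475, 499, 516, 1419 → median = 473
|x − 473|: 63, 26, 43, 25, 0, 2, 70, 946, 27
Sorted deviations: 0, 2, 25, 26, 27, 43, 63, 70, 946 → MAD = 27

27 ms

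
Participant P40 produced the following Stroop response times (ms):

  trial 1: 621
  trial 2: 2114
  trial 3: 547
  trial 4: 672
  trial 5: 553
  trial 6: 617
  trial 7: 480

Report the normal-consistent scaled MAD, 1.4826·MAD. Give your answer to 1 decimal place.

Sorted: 480, 547, 553, 617, 621, 672, 2114 → median = 617
|x − 617| sorted: 0, 4, 55, 64, 70, 137, 1497 → MAD = 64
Robust SD ≈ 1.4826 × 64 = 94.886

94.9 ms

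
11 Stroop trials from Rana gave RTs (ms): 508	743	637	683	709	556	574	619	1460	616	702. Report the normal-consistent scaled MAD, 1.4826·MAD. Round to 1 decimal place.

96.4 ms

Sorted: 508, 556, 574, 616, 619, 637, 683, 702, 709, 743, 1460 → median = 637
|x − 637| sorted: 0, 18, 21, 46, 63, 65, 72, 81, 106, 129, 823 → MAD = 65
Robust SD ≈ 1.4826 × 65 = 96.369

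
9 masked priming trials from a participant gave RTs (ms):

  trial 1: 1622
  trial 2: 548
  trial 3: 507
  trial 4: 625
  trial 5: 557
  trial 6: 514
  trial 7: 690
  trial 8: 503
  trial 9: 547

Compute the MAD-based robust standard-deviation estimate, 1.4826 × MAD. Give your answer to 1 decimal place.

Sorted: 503, 507, 514, 547, 548, 557, 625, 690, 1622 → median = 548
|x − 548| sorted: 0, 1, 9, 34, 41, 45, 77, 142, 1074 → MAD = 41
Robust SD ≈ 1.4826 × 41 = 60.787

60.8 ms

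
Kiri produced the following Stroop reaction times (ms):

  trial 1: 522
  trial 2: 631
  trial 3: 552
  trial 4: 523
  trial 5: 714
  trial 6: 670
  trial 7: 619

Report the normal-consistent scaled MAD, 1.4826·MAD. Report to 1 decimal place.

Sorted: 522, 523, 552, 619, 631, 670, 714 → median = 619
|x − 619| sorted: 0, 12, 51, 67, 95, 96, 97 → MAD = 67
Robust SD ≈ 1.4826 × 67 = 99.334

99.3 ms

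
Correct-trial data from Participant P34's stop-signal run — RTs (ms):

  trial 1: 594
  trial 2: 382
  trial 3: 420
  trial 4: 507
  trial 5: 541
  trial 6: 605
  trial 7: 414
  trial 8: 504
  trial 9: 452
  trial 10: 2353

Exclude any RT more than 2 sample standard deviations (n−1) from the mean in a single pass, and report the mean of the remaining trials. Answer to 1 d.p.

491.0 ms

n = 10, ΣRT = 6772, M = 677.200
Σ(x−M)² = 3171241.60; s = √(3171241.60/9) = 593.599
Cutoffs: 677.200 ± 2·593.599 → [-510.0, 1864.4]
Outside: 2353 → excluded.
Retained (n=9): Σ = 4419, mean = 4419/9 = 491.000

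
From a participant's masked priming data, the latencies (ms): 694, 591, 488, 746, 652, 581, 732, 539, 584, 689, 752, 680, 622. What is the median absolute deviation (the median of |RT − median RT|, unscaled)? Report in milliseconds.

Sorted: 488, 539, 581, 584, 591, 622, 652, 680, 689, 694, 732, 746, 752 → median = 652
|x − 652|: 42, 61, 164, 94, 0, 71, 80, 113, 68, 37, 100, 28, 30
Sorted deviations: 0, 28, 30, 37, 42, 61, 68, 71, 80, 94, 100, 113, 164 → MAD = 68

68 ms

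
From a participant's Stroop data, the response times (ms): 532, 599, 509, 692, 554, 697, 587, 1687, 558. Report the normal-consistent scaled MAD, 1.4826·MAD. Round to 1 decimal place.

Sorted: 509, 532, 554, 558, 587, 599, 692, 697, 1687 → median = 587
|x − 587| sorted: 0, 12, 29, 33, 55, 78, 105, 110, 1100 → MAD = 55
Robust SD ≈ 1.4826 × 55 = 81.543

81.5 ms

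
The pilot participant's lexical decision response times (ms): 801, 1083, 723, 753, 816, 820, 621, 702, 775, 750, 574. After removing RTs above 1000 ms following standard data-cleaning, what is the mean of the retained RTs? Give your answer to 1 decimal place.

733.5 ms

Excluded: 1083
Retained (n=10): Σ = 7335
Mean = 7335/10 = 733.5000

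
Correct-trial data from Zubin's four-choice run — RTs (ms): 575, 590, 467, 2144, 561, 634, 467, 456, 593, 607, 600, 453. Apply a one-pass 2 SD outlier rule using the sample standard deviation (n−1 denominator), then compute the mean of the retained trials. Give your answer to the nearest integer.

n = 12, ΣRT = 8147, M = 678.917
Σ(x−M)² = 2390424.92; s = √(2390424.92/11) = 466.167
Cutoffs: 678.917 ± 2·466.167 → [-253.4, 1611.2]
Outside: 2144 → excluded.
Retained (n=11): Σ = 6003, mean = 6003/11 = 545.727

546 ms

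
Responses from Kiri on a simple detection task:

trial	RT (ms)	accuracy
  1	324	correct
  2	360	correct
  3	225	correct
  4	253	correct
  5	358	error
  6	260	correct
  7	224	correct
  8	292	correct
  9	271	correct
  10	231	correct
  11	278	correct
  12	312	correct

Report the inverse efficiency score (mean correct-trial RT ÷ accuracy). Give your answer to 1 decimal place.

300.5 ms

Correct trials (n=11): 324, 360, 225, 253, 260, 224, 292, 271, 231, 278, 312
Mean correct RT = 3030/11 = 275.4545 ms
Proportion correct = 11/12
IES = 275.4545 / (11/12) = 300.496 ms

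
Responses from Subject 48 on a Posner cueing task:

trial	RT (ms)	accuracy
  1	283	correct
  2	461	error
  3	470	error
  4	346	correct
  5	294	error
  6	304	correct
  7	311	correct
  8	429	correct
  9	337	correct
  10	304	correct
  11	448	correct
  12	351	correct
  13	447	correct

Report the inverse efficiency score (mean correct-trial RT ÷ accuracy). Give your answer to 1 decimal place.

462.8 ms

Correct trials (n=10): 283, 346, 304, 311, 429, 337, 304, 448, 351, 447
Mean correct RT = 3560/10 = 356.0000 ms
Proportion correct = 10/13
IES = 356.0000 / (10/13) = 462.800 ms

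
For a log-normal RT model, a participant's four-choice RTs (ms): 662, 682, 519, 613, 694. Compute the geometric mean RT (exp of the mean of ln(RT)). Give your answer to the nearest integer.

ln(RT): 6.4953, 6.5250, 6.2519, 6.4184, 6.5425
Mean ln(RT) = 32.2330/5 = 6.44661
Geometric mean = exp(6.44661) = 630.56 ms

631 ms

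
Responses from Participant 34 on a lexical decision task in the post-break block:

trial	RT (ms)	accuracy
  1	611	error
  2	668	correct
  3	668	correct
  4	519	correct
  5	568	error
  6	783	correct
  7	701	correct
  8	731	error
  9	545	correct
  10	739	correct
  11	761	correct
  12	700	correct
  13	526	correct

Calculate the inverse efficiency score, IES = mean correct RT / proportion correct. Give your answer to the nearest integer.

859 ms

Correct trials (n=10): 668, 668, 519, 783, 701, 545, 739, 761, 700, 526
Mean correct RT = 6610/10 = 661.0000 ms
Proportion correct = 10/13
IES = 661.0000 / (10/13) = 859.300 ms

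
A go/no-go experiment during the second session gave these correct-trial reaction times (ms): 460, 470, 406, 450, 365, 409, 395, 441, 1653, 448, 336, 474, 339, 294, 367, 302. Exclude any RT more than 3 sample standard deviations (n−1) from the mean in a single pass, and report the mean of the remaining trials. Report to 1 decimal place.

n = 16, ΣRT = 7609, M = 475.562
Σ(x−M)² = 1530227.94; s = √(1530227.94/15) = 319.398
Cutoffs: 475.562 ± 3·319.398 → [-482.6, 1433.8]
Outside: 1653 → excluded.
Retained (n=15): Σ = 5956, mean = 5956/15 = 397.067

397.1 ms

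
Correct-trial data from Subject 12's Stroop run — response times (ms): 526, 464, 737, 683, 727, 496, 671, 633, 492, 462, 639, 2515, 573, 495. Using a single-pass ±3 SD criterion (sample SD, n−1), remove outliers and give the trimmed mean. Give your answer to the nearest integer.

n = 14, ΣRT = 10113, M = 722.357
Σ(x−M)² = 3584315.21; s = √(3584315.21/13) = 525.087
Cutoffs: 722.357 ± 3·525.087 → [-852.9, 2297.6]
Outside: 2515 → excluded.
Retained (n=13): Σ = 7598, mean = 7598/13 = 584.462

584 ms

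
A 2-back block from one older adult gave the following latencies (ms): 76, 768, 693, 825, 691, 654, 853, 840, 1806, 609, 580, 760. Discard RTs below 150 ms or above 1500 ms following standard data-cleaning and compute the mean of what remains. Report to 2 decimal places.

727.30 ms

Excluded: 76, 1806
Retained (n=10): Σ = 7273
Mean = 7273/10 = 727.3000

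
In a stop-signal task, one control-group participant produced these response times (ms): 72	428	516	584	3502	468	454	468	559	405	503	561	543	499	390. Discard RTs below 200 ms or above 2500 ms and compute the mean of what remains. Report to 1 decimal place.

Excluded: 72, 3502
Retained (n=13): Σ = 6378
Mean = 6378/13 = 490.6154

490.6 ms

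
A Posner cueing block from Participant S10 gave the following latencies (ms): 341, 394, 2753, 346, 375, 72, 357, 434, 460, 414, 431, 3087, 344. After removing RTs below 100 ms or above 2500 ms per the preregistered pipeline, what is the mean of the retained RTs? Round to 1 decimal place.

389.6 ms

Excluded: 72, 2753, 3087
Retained (n=10): Σ = 3896
Mean = 3896/10 = 389.6000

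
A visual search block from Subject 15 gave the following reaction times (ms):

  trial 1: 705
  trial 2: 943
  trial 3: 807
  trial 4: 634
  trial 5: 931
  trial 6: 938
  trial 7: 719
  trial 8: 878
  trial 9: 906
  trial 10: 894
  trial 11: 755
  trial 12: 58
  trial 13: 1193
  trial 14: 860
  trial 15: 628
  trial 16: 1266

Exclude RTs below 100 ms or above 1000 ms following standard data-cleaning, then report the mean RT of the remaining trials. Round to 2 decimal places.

Excluded: 58, 1193, 1266
Retained (n=13): Σ = 10598
Mean = 10598/13 = 815.2308

815.23 ms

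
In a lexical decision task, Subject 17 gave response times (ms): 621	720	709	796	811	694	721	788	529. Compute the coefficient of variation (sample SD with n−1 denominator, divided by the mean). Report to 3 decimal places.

n = 9, Σ = 6389, M = 709.8889
Σ(x−M)² = 64840.889; s = √(64840.889/8) = 90.0284
CV = 90.0284 / 709.8889 = 0.12682

0.127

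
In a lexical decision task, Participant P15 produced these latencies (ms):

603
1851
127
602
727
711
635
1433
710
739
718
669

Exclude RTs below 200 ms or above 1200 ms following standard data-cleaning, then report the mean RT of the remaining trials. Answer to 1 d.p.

679.3 ms

Excluded: 127, 1433, 1851
Retained (n=9): Σ = 6114
Mean = 6114/9 = 679.3333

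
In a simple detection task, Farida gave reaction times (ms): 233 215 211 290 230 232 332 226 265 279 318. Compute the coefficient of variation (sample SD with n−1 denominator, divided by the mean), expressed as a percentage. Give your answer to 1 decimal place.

n = 11, Σ = 2831, M = 257.3636
Σ(x−M)² = 17752.545; s = √(17752.545/10) = 42.1338
CV = 42.1338 / 257.3636 = 0.16371 = 16.371%

16.4%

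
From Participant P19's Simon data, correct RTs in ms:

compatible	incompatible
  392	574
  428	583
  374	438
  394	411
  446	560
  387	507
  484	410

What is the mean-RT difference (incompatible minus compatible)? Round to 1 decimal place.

M(compatible) = 2905/7 = 415.000
M(incompatible) = 3483/7 = 497.571
Difference = 497.571 − 415.000 = 82.571 ms

82.6 ms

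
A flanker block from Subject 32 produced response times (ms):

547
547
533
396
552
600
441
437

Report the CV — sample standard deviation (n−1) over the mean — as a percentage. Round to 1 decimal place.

n = 8, Σ = 4053, M = 506.6250
Σ(x−M)² = 36125.875; s = √(36125.875/7) = 71.8390
CV = 71.8390 / 506.6250 = 0.14180 = 14.180%

14.2%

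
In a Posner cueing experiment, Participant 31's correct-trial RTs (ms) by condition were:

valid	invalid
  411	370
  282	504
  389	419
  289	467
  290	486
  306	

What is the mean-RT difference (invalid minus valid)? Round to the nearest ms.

M(valid) = 1967/6 = 327.833
M(invalid) = 2246/5 = 449.200
Difference = 449.200 − 327.833 = 121.367 ms

121 ms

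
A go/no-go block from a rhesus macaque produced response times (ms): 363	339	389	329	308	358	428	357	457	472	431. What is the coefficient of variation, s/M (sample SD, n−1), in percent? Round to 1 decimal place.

n = 11, Σ = 4231, M = 384.6364
Σ(x−M)² = 29910.545; s = √(29910.545/10) = 54.6905
CV = 54.6905 / 384.6364 = 0.14219 = 14.219%

14.2%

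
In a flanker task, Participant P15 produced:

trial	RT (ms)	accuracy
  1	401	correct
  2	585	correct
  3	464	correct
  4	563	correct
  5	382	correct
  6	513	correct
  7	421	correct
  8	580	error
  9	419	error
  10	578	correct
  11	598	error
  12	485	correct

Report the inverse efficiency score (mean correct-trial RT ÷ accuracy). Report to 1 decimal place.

650.7 ms

Correct trials (n=9): 401, 585, 464, 563, 382, 513, 421, 578, 485
Mean correct RT = 4392/9 = 488.0000 ms
Proportion correct = 9/12
IES = 488.0000 / (9/12) = 650.667 ms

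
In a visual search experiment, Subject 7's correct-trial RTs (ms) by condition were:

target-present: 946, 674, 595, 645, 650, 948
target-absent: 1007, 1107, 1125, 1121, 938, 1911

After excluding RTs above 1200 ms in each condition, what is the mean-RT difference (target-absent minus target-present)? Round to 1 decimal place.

316.6 ms

target-absent: exclude 1911
M(target-present) = 4458/6 = 743.000
M(target-absent) = 5298/5 = 1059.600
Difference = 1059.600 − 743.000 = 316.600 ms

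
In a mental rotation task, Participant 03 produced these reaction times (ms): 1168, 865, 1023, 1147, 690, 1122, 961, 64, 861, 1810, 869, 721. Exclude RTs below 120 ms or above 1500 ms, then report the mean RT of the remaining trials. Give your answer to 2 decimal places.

Excluded: 64, 1810
Retained (n=10): Σ = 9427
Mean = 9427/10 = 942.7000

942.70 ms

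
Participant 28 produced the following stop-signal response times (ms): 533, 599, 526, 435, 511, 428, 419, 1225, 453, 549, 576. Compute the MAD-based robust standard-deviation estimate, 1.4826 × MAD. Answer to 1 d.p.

108.2 ms

Sorted: 419, 428, 435, 453, 511, 526, 533, 549, 576, 599, 1225 → median = 526
|x − 526| sorted: 0, 7, 15, 23, 50, 73, 73, 91, 98, 107, 699 → MAD = 73
Robust SD ≈ 1.4826 × 73 = 108.230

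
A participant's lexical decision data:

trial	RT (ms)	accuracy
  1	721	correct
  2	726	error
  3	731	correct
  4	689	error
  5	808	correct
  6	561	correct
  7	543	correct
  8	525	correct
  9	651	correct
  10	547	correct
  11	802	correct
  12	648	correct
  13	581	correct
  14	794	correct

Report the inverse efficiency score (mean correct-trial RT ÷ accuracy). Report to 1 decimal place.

769.2 ms

Correct trials (n=12): 721, 731, 808, 561, 543, 525, 651, 547, 802, 648, 581, 794
Mean correct RT = 7912/12 = 659.3333 ms
Proportion correct = 12/14
IES = 659.3333 / (12/14) = 769.222 ms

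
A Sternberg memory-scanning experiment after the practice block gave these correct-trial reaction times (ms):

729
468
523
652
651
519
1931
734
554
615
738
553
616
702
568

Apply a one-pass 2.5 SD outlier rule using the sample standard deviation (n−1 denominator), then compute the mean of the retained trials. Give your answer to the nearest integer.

n = 15, ΣRT = 10553, M = 703.533
Σ(x−M)² = 1715867.73; s = √(1715867.73/14) = 350.089
Cutoffs: 703.533 ± 2.5·350.089 → [-171.7, 1578.8]
Outside: 1931 → excluded.
Retained (n=14): Σ = 8622, mean = 8622/14 = 615.857

616 ms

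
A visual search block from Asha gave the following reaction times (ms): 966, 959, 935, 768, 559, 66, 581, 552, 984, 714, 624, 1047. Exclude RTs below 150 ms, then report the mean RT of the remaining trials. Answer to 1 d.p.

789.9 ms

Excluded: 66
Retained (n=11): Σ = 8689
Mean = 8689/11 = 789.9091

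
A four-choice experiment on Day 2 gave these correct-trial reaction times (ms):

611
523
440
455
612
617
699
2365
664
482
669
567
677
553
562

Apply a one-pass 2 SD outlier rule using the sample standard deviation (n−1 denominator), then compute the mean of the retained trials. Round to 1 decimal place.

580.8 ms

n = 15, ΣRT = 10496, M = 699.733
Σ(x−M)² = 3062384.93; s = √(3062384.93/14) = 467.698
Cutoffs: 699.733 ± 2·467.698 → [-235.7, 1635.1]
Outside: 2365 → excluded.
Retained (n=14): Σ = 8131, mean = 8131/14 = 580.786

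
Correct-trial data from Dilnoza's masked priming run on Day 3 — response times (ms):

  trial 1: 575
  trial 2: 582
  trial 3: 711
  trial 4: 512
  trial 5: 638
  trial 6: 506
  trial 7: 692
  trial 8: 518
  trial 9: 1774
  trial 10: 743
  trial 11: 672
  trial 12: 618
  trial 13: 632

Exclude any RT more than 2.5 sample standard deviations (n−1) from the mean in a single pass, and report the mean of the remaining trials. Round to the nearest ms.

617 ms

n = 13, ΣRT = 9173, M = 705.615
Σ(x−M)² = 1306729.08; s = √(1306729.08/12) = 329.991
Cutoffs: 705.615 ± 2.5·329.991 → [-119.4, 1530.6]
Outside: 1774 → excluded.
Retained (n=12): Σ = 7399, mean = 7399/12 = 616.583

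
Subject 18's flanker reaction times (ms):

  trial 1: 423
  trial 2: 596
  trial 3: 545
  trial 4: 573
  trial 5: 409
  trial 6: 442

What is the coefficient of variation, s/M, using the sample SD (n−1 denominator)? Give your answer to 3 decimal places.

0.166

n = 6, Σ = 2988, M = 498.0000
Σ(x−M)² = 34120.000; s = √(34120.000/5) = 82.6075
CV = 82.6075 / 498.0000 = 0.16588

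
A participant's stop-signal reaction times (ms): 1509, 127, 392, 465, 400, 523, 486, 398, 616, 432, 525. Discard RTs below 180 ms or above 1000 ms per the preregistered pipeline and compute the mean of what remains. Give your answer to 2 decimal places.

470.78 ms

Excluded: 127, 1509
Retained (n=9): Σ = 4237
Mean = 4237/9 = 470.7778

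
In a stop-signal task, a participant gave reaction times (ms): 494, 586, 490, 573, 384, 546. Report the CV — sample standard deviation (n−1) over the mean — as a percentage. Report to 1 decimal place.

14.5%

n = 6, Σ = 3073, M = 512.1667
Σ(x−M)² = 27544.833; s = √(27544.833/5) = 74.2224
CV = 74.2224 / 512.1667 = 0.14492 = 14.492%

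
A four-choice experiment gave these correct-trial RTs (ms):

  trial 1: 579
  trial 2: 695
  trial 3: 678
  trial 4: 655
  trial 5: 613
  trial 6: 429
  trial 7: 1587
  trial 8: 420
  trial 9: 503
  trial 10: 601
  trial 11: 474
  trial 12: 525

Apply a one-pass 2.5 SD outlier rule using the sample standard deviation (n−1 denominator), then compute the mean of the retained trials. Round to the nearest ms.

n = 12, ΣRT = 7759, M = 646.583
Σ(x−M)² = 1059424.92; s = √(1059424.92/11) = 310.341
Cutoffs: 646.583 ± 2.5·310.341 → [-129.3, 1422.4]
Outside: 1587 → excluded.
Retained (n=11): Σ = 6172, mean = 6172/11 = 561.091

561 ms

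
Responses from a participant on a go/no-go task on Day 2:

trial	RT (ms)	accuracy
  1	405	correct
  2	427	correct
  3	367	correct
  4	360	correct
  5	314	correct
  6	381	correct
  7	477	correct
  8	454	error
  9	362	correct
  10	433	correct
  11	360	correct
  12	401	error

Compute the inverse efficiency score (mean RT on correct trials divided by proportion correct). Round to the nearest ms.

466 ms

Correct trials (n=10): 405, 427, 367, 360, 314, 381, 477, 362, 433, 360
Mean correct RT = 3886/10 = 388.6000 ms
Proportion correct = 10/12
IES = 388.6000 / (10/12) = 466.320 ms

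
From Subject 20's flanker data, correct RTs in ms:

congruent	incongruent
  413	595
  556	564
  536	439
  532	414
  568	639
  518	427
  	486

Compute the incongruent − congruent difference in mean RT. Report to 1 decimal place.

-11.4 ms

M(congruent) = 3123/6 = 520.500
M(incongruent) = 3564/7 = 509.143
Difference = 509.143 − 520.500 = -11.357 ms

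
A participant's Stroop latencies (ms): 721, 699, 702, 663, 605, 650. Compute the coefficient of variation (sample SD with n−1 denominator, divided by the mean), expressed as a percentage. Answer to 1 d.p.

n = 6, Σ = 4040, M = 673.3333
Σ(x−M)² = 9073.333; s = √(9073.333/5) = 42.5989
CV = 42.5989 / 673.3333 = 0.06327 = 6.327%

6.3%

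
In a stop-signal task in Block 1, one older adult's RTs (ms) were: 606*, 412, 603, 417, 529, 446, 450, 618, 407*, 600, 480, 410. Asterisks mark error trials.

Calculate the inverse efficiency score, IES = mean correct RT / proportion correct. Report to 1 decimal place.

Correct trials (n=10): 412, 603, 417, 529, 446, 450, 618, 600, 480, 410
Mean correct RT = 4965/10 = 496.5000 ms
Proportion correct = 10/12
IES = 496.5000 / (10/12) = 595.800 ms

595.8 ms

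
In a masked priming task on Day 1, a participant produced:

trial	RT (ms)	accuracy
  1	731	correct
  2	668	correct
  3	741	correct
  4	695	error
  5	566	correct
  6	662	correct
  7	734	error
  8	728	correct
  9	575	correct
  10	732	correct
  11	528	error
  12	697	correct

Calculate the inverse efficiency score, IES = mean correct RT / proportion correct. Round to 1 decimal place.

Correct trials (n=9): 731, 668, 741, 566, 662, 728, 575, 732, 697
Mean correct RT = 6100/9 = 677.7778 ms
Proportion correct = 9/12
IES = 677.7778 / (9/12) = 903.704 ms

903.7 ms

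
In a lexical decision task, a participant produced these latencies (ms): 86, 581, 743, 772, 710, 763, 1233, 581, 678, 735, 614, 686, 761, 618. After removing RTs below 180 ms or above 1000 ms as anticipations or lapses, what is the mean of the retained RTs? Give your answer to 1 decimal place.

686.8 ms

Excluded: 86, 1233
Retained (n=12): Σ = 8242
Mean = 8242/12 = 686.8333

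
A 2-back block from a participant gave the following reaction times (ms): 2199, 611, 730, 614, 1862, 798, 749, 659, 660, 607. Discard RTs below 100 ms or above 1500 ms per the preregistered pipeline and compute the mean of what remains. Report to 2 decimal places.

Excluded: 1862, 2199
Retained (n=8): Σ = 5428
Mean = 5428/8 = 678.5000

678.50 ms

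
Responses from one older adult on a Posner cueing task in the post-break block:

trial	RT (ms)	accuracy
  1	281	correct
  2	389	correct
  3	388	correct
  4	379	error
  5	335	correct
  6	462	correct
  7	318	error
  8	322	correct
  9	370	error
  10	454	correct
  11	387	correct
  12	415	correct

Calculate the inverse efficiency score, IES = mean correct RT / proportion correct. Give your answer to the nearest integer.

509 ms

Correct trials (n=9): 281, 389, 388, 335, 462, 322, 454, 387, 415
Mean correct RT = 3433/9 = 381.4444 ms
Proportion correct = 9/12
IES = 381.4444 / (9/12) = 508.593 ms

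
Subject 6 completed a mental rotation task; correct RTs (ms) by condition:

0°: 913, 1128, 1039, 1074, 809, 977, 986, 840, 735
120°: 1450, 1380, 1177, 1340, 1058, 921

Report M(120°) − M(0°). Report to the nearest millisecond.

M(0°) = 8501/9 = 944.556
M(120°) = 7326/6 = 1221.000
Difference = 1221.000 − 944.556 = 276.444 ms

276 ms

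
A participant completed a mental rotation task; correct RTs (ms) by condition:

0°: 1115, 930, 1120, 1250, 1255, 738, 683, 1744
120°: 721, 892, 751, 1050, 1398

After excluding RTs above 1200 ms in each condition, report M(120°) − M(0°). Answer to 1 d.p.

-63.7 ms

0°: exclude 1250, 1255, 1744
120°: exclude 1398
M(0°) = 4586/5 = 917.200
M(120°) = 3414/4 = 853.500
Difference = 853.500 − 917.200 = -63.700 ms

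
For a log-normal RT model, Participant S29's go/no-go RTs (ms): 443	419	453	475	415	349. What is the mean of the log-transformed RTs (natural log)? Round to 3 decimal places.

6.049

ln(RT): 6.0936, 6.0379, 6.1159, 6.1633, 6.0283, 5.8551
Σ ln(RT) = 36.2940
Mean = 36.2940/6 = 6.04900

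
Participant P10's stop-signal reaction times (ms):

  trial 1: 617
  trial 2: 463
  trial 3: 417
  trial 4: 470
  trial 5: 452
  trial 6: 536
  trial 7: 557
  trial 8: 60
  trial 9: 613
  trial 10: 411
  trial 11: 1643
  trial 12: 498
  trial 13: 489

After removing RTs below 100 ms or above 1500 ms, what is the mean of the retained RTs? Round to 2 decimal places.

Excluded: 60, 1643
Retained (n=11): Σ = 5523
Mean = 5523/11 = 502.0909

502.09 ms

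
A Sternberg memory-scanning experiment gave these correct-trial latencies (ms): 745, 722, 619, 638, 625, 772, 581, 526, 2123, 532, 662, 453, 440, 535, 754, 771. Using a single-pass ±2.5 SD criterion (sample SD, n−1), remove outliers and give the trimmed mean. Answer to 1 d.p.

n = 16, ΣRT = 11498, M = 718.625
Σ(x−M)² = 2280997.75; s = √(2280997.75/15) = 389.957
Cutoffs: 718.625 ± 2.5·389.957 → [-256.3, 1693.5]
Outside: 2123 → excluded.
Retained (n=15): Σ = 9375, mean = 9375/15 = 625.000

625.0 ms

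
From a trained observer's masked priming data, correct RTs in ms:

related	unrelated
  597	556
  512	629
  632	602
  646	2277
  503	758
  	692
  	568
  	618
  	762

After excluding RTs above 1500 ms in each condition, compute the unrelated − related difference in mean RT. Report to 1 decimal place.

70.1 ms

unrelated: exclude 2277
M(related) = 2890/5 = 578.000
M(unrelated) = 5185/8 = 648.125
Difference = 648.125 − 578.000 = 70.125 ms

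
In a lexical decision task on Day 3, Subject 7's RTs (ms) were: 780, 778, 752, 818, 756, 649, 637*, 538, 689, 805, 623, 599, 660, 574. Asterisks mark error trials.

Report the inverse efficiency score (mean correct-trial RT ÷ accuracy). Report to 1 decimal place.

Correct trials (n=13): 780, 778, 752, 818, 756, 649, 538, 689, 805, 623, 599, 660, 574
Mean correct RT = 9021/13 = 693.9231 ms
Proportion correct = 13/14
IES = 693.9231 / (13/14) = 747.302 ms

747.3 ms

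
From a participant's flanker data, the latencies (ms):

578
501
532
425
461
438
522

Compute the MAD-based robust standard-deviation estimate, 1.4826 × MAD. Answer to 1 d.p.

Sorted: 425, 438, 461, 501, 522, 532, 578 → median = 501
|x − 501| sorted: 0, 21, 31, 40, 63, 76, 77 → MAD = 40
Robust SD ≈ 1.4826 × 40 = 59.304

59.3 ms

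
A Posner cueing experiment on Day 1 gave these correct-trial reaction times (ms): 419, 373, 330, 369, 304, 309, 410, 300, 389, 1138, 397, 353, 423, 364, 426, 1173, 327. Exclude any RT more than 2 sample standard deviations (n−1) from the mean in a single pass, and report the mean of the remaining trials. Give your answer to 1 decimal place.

n = 17, ΣRT = 7804, M = 459.059
Σ(x−M)² = 1127594.94; s = √(1127594.94/16) = 265.471
Cutoffs: 459.059 ± 2·265.471 → [-71.9, 990.0]
Outside: 1138, 1173 → excluded.
Retained (n=15): Σ = 5493, mean = 5493/15 = 366.200

366.2 ms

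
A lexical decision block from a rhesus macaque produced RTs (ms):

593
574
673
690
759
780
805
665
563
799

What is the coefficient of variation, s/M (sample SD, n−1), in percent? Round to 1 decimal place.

13.5%

n = 10, Σ = 6901, M = 690.1000
Σ(x−M)² = 77874.900; s = √(77874.900/9) = 93.0202
CV = 93.0202 / 690.1000 = 0.13479 = 13.479%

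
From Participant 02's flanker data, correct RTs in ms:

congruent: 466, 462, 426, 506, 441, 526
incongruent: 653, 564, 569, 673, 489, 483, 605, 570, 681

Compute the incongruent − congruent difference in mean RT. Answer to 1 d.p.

116.3 ms

M(congruent) = 2827/6 = 471.167
M(incongruent) = 5287/9 = 587.444
Difference = 587.444 − 471.167 = 116.278 ms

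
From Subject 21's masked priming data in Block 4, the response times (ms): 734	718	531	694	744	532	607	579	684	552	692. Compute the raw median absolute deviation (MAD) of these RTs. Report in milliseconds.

60 ms

Sorted: 531, 532, 552, 579, 607, 684, 692, 694, 718, 734, 744 → median = 684
|x − 684|: 50, 34, 153, 10, 60, 152, 77, 105, 0, 132, 8
Sorted deviations: 0, 8, 10, 34, 50, 60, 77, 105, 132, 152, 153 → MAD = 60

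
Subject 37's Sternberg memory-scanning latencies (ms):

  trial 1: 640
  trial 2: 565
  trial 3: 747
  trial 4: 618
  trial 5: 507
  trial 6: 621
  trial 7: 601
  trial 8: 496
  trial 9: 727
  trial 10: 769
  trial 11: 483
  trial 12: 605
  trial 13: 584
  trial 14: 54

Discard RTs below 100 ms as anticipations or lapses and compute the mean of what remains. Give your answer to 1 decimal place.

Excluded: 54
Retained (n=13): Σ = 7963
Mean = 7963/13 = 612.5385

612.5 ms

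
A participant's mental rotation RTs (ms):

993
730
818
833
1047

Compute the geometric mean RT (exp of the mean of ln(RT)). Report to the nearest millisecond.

ln(RT): 6.9007, 6.5930, 6.7069, 6.7250, 6.9537
Mean ln(RT) = 33.8794/5 = 6.77587
Geometric mean = exp(6.77587) = 876.44 ms

876 ms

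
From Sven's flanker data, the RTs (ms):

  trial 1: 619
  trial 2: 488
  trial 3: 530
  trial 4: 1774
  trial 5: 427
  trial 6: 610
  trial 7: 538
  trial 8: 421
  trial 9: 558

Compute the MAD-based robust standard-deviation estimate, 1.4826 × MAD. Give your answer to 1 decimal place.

106.7 ms

Sorted: 421, 427, 488, 530, 538, 558, 610, 619, 1774 → median = 538
|x − 538| sorted: 0, 8, 20, 50, 72, 81, 111, 117, 1236 → MAD = 72
Robust SD ≈ 1.4826 × 72 = 106.747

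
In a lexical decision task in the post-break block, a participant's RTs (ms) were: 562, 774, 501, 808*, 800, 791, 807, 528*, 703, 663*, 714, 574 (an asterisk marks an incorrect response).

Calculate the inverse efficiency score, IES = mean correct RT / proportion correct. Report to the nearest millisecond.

Correct trials (n=9): 562, 774, 501, 800, 791, 807, 703, 714, 574
Mean correct RT = 6226/9 = 691.7778 ms
Proportion correct = 9/12
IES = 691.7778 / (9/12) = 922.370 ms

922 ms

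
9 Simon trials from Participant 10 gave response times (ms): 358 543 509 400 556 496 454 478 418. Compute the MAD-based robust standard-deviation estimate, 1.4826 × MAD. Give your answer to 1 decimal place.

89.0 ms

Sorted: 358, 400, 418, 454, 478, 496, 509, 543, 556 → median = 478
|x − 478| sorted: 0, 18, 24, 31, 60, 65, 78, 78, 120 → MAD = 60
Robust SD ≈ 1.4826 × 60 = 88.956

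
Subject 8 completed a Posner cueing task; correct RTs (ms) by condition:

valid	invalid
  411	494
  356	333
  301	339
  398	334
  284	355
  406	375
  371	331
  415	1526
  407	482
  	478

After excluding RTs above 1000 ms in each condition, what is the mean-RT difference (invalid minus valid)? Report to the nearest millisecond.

invalid: exclude 1526
M(valid) = 3349/9 = 372.111
M(invalid) = 3521/9 = 391.222
Difference = 391.222 − 372.111 = 19.111 ms

19 ms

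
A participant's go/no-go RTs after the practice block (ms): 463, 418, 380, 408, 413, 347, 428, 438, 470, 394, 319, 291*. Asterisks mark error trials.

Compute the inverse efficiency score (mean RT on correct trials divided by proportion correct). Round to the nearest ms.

444 ms

Correct trials (n=11): 463, 418, 380, 408, 413, 347, 428, 438, 470, 394, 319
Mean correct RT = 4478/11 = 407.0909 ms
Proportion correct = 11/12
IES = 407.0909 / (11/12) = 444.099 ms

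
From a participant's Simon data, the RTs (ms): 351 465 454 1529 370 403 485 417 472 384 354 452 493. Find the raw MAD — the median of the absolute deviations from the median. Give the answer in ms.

Sorted: 351, 354, 370, 384, 403, 417, 452, 454, 465, 472, 485, 493, 1529 → median = 452
|x − 452|: 101, 13, 2, 1077, 82, 49, 33, 35, 20, 68, 98, 0, 41
Sorted deviations: 0, 2, 13, 20, 33, 35, 41, 49, 68, 82, 98, 101, 1077 → MAD = 41

41 ms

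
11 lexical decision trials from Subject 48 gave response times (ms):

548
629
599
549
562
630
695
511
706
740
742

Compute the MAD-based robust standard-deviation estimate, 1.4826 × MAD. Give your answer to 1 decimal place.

Sorted: 511, 548, 549, 562, 599, 629, 630, 695, 706, 740, 742 → median = 629
|x − 629| sorted: 0, 1, 30, 66, 67, 77, 80, 81, 111, 113, 118 → MAD = 77
Robust SD ≈ 1.4826 × 77 = 114.160

114.2 ms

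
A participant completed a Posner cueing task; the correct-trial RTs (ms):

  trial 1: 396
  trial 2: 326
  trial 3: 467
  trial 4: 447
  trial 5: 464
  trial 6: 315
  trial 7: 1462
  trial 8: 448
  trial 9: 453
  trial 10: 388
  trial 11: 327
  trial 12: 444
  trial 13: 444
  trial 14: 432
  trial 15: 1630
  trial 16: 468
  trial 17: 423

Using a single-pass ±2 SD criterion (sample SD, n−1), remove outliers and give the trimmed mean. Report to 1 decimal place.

n = 17, ΣRT = 9334, M = 549.059
Σ(x−M)² = 2307174.94; s = √(2307174.94/16) = 379.735
Cutoffs: 549.059 ± 2·379.735 → [-210.4, 1308.5]
Outside: 1462, 1630 → excluded.
Retained (n=15): Σ = 6242, mean = 6242/15 = 416.133

416.1 ms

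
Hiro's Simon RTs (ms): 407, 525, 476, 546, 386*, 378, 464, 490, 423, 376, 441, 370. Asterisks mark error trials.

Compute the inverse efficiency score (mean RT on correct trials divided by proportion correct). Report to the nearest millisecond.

Correct trials (n=11): 407, 525, 476, 546, 378, 464, 490, 423, 376, 441, 370
Mean correct RT = 4896/11 = 445.0909 ms
Proportion correct = 11/12
IES = 445.0909 / (11/12) = 485.554 ms

486 ms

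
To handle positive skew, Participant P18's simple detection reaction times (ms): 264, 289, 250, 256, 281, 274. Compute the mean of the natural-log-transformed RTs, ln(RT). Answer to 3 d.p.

5.593

ln(RT): 5.5759, 5.6664, 5.5215, 5.5452, 5.6384, 5.6131
Σ ln(RT) = 33.5605
Mean = 33.5605/6 = 5.59342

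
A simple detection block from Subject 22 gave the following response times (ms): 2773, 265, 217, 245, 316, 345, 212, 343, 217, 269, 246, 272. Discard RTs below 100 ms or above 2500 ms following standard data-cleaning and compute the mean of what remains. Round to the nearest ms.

268 ms

Excluded: 2773
Retained (n=11): Σ = 2947
Mean = 2947/11 = 267.9091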